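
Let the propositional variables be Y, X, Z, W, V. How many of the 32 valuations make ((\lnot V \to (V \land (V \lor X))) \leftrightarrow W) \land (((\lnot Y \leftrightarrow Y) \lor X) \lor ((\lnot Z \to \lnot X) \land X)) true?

Initial set: {(((\lnot V \to (V \land (V \lor X))) \leftrightarrow W) \land (((\lnot Y \leftrightarrow Y) \lor X) \lor ((\lnot Z \to \lnot X) \land X)))}.
(((\lnot V \to (V \land (V \lor X))) \leftrightarrow W) \land (((\lnot Y \leftrightarrow Y) \lor X) \lor ((\lnot Z \to \lnot X) \land X))): α-rule — add ((\lnot V \to (V \land (V \lor X))) \leftrightarrow W), (((\lnot Y \leftrightarrow Y) \lor X) \lor ((\lnot Z \to \lnot X) \land X)).
((\lnot V \to (V \land (V \lor X))) \leftrightarrow W): β-rule — branch into (\lnot V \to (V \land (V \lor X))), W  //  \lnot (\lnot V \to (V \land (V \lor X))), \lnot W.
  branch 1 (add (\lnot V \to (V \land (V \lor X))), W):
    (((\lnot Y \leftrightarrow Y) \lor X) \lor ((\lnot Z \to \lnot X) \land X)): β-rule — branch into ((\lnot Y \leftrightarrow Y) \lor X)  //  ((\lnot Z \to \lnot X) \land X).
      branch 1.1 (add ((\lnot Y \leftrightarrow Y) \lor X)):
        (\lnot V \to (V \land (V \lor X))): β-rule — branch into \lnot \lnot V  //  (V \land (V \lor X)).
          branch 1.1.1 (add \lnot \lnot V):
            ((\lnot Y \leftrightarrow Y) \lor X): β-rule — branch into (\lnot Y \leftrightarrow Y)  //  X.
              branch 1.1.1.1 (add (\lnot Y \leftrightarrow Y)):
                (\lnot Y \leftrightarrow Y): β-rule — branch into \lnot Y, Y  //  \lnot \lnot Y, \lnot Y.
                  branch 1.1.1.1.1 (add \lnot Y, Y):
                    × closes — contains both Y and \lnot Y.
                  branch 1.1.1.1.2 (add \lnot \lnot Y, \lnot Y):
                    × closes — contains both Y and \lnot Y.
              branch 1.1.1.2 (add X):
                ○ open, literals {V=T, W=T, X=T}.
          branch 1.1.2 (add (V \land (V \lor X))):
            (V \land (V \lor X)): α-rule — add V, (V \lor X).
            ((\lnot Y \leftrightarrow Y) \lor X): β-rule — branch into (\lnot Y \leftrightarrow Y)  //  X.
              branch 1.1.2.1 (add (\lnot Y \leftrightarrow Y)):
                (V \lor X): β-rule — branch into V  //  X.
                  branch 1.1.2.1.1 (add V):
                    (\lnot Y \leftrightarrow Y): β-rule — branch into \lnot Y, Y  //  \lnot \lnot Y, \lnot Y.
                      branch 1.1.2.1.1.1 (add \lnot Y, Y):
                        × closes — contains both Y and \lnot Y.
                      branch 1.1.2.1.1.2 (add \lnot \lnot Y, \lnot Y):
                        × closes — contains both Y and \lnot Y.
                  branch 1.1.2.1.2 (add X):
                    (\lnot Y \leftrightarrow Y): β-rule — branch into \lnot Y, Y  //  \lnot \lnot Y, \lnot Y.
                      branch 1.1.2.1.2.1 (add \lnot Y, Y):
                        × closes — contains both Y and \lnot Y.
                      branch 1.1.2.1.2.2 (add \lnot \lnot Y, \lnot Y):
                        × closes — contains both Y and \lnot Y.
              branch 1.1.2.2 (add X):
                (V \lor X): β-rule — branch into V  //  X.
                  branch 1.1.2.2.1 (add V):
                    ○ open, literals {V=T, W=T, X=T}.
                  branch 1.1.2.2.2 (add X):
                    ○ open, literals {V=T, W=T, X=T}.
      branch 1.2 (add ((\lnot Z \to \lnot X) \land X)):
        ((\lnot Z \to \lnot X) \land X): α-rule — add (\lnot Z \to \lnot X), X.
        (\lnot V \to (V \land (V \lor X))): β-rule — branch into \lnot \lnot V  //  (V \land (V \lor X)).
          branch 1.2.1 (add \lnot \lnot V):
            (\lnot Z \to \lnot X): β-rule — branch into \lnot \lnot Z  //  \lnot X.
              branch 1.2.1.1 (add \lnot \lnot Z):
                ○ open, literals {V=T, W=T, X=T, Z=T}.
              branch 1.2.1.2 (add \lnot X):
                × closes — contains both X and \lnot X.
          branch 1.2.2 (add (V \land (V \lor X))):
            (V \land (V \lor X)): α-rule — add V, (V \lor X).
            (\lnot Z \to \lnot X): β-rule — branch into \lnot \lnot Z  //  \lnot X.
              branch 1.2.2.1 (add \lnot \lnot Z):
                (V \lor X): β-rule — branch into V  //  X.
                  branch 1.2.2.1.1 (add V):
                    ○ open, literals {V=T, W=T, X=T, Z=T}.
                  branch 1.2.2.1.2 (add X):
                    ○ open, literals {V=T, W=T, X=T, Z=T}.
              branch 1.2.2.2 (add \lnot X):
                × closes — contains both X and \lnot X.
  branch 2 (add \lnot (\lnot V \to (V \land (V \lor X))), \lnot W):
    \lnot (\lnot V \to (V \land (V \lor X))): α-rule — add \lnot V, \lnot (V \land (V \lor X)).
    (((\lnot Y \leftrightarrow Y) \lor X) \lor ((\lnot Z \to \lnot X) \land X)): β-rule — branch into ((\lnot Y \leftrightarrow Y) \lor X)  //  ((\lnot Z \to \lnot X) \land X).
      branch 2.1 (add ((\lnot Y \leftrightarrow Y) \lor X)):
        \lnot (V \land (V \lor X)): β-rule — branch into \lnot V  //  \lnot (V \lor X).
          branch 2.1.1 (add \lnot V):
            ((\lnot Y \leftrightarrow Y) \lor X): β-rule — branch into (\lnot Y \leftrightarrow Y)  //  X.
              branch 2.1.1.1 (add (\lnot Y \leftrightarrow Y)):
                (\lnot Y \leftrightarrow Y): β-rule — branch into \lnot Y, Y  //  \lnot \lnot Y, \lnot Y.
                  branch 2.1.1.1.1 (add \lnot Y, Y):
                    × closes — contains both Y and \lnot Y.
                  branch 2.1.1.1.2 (add \lnot \lnot Y, \lnot Y):
                    × closes — contains both Y and \lnot Y.
              branch 2.1.1.2 (add X):
                ○ open, literals {V=F, W=F, X=T}.
          branch 2.1.2 (add \lnot (V \lor X)):
            \lnot (V \lor X): α-rule — add \lnot V, \lnot X.
            ((\lnot Y \leftrightarrow Y) \lor X): β-rule — branch into (\lnot Y \leftrightarrow Y)  //  X.
              branch 2.1.2.1 (add (\lnot Y \leftrightarrow Y)):
                (\lnot Y \leftrightarrow Y): β-rule — branch into \lnot Y, Y  //  \lnot \lnot Y, \lnot Y.
                  branch 2.1.2.1.1 (add \lnot Y, Y):
                    × closes — contains both Y and \lnot Y.
                  branch 2.1.2.1.2 (add \lnot \lnot Y, \lnot Y):
                    × closes — contains both Y and \lnot Y.
              branch 2.1.2.2 (add X):
                × closes — contains both X and \lnot X.
      branch 2.2 (add ((\lnot Z \to \lnot X) \land X)):
        ((\lnot Z \to \lnot X) \land X): α-rule — add (\lnot Z \to \lnot X), X.
        \lnot (V \land (V \lor X)): β-rule — branch into \lnot V  //  \lnot (V \lor X).
          branch 2.2.1 (add \lnot V):
            (\lnot Z \to \lnot X): β-rule — branch into \lnot \lnot Z  //  \lnot X.
              branch 2.2.1.1 (add \lnot \lnot Z):
                ○ open, literals {V=F, W=F, X=T, Z=T}.
              branch 2.2.1.2 (add \lnot X):
                × closes — contains both X and \lnot X.
          branch 2.2.2 (add \lnot (V \lor X)):
            \lnot (V \lor X): α-rule — add \lnot V, \lnot X.
            × closes — contains both X and \lnot X.
15 branches closed, 8 open.
Each open branch fixes some atoms; the unmentioned ones are free. Counting distinct full assignments: branch {V=T, W=T, X=T} (Y, Z) contributes 4 new; branch {V=T, W=T, X=T} (Y, Z) contributes 0 new; branch {V=T, W=T, X=T} (Y, Z) contributes 0 new; branch {V=T, W=T, X=T, Z=T} (Y) contributes 0 new; branch {V=T, W=T, X=T, Z=T} (Y) contributes 0 new; branch {V=T, W=T, X=T, Z=T} (Y) contributes 0 new; branch {V=F, W=F, X=T} (Y, Z) contributes 4 new; branch {V=F, W=F, X=T, Z=T} (Y) contributes 0 new. Total: 8.

8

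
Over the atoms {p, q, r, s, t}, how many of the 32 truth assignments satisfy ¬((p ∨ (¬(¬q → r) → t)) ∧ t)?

16

Initial set: {¬((p ∨ (¬(¬q → r) → t)) ∧ t)}.
¬((p ∨ (¬(¬q → r) → t)) ∧ t): β-rule — branch into ¬(p ∨ (¬(¬q → r) → t))  //  ¬t.
  branch 1 (add ¬(p ∨ (¬(¬q → r) → t))):
    ¬(p ∨ (¬(¬q → r) → t)): α-rule — add ¬p, ¬(¬(¬q → r) → t).
    ¬(¬(¬q → r) → t): α-rule — add ¬(¬q → r), ¬t.
    ¬(¬q → r): α-rule — add ¬q, ¬r.
    ○ open, literals {p=false, q=false, r=false, t=false}.
  branch 2 (add ¬t):
    ○ open, literals {t=false}.
0 branches closed, 2 open.
Each open branch fixes some atoms; the unmentioned ones are free. Counting distinct full assignments: branch {p=false, q=false, r=false, t=false} (s) contributes 2 new; branch {t=false} (p, q, r, s) contributes 14 new. Total: 16.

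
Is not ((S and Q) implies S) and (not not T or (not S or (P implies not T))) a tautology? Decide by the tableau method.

Assume the negation and expand:
Initial set: {not (not ((S and Q) implies S) and (not not T or (not S or (P implies not T))))}.
not (not ((S and Q) implies S) and (not not T or (not S or (P implies not T)))): β-rule — branch into not not ((S and Q) implies S)  //  not (not not T or (not S or (P implies not T))).
  branch 1 (add not not ((S and Q) implies S)):
    not not ((S and Q) implies S): β-rule — branch into not (S and Q)  //  S.
      branch 1.1 (add not (S and Q)):
        not (S and Q): β-rule — branch into not S  //  not Q.
          branch 1.1.1 (add not S):
            ○ open, literals {S=F}.
          branch 1.1.2 (add not Q):
            ○ open, literals {Q=F}.
      branch 1.2 (add S):
        ○ open, literals {S=T}.
  branch 2 (add not (not not T or (not S or (P implies not T)))):
    not (not not T or (not S or (P implies not T))): α-rule — add not not not T, not (not S or (P implies not T)).
    not not not T: drop double negation, giving not T.
    not (not S or (P implies not T)): α-rule — add not not S, not (P implies not T).
    not (P implies not T): α-rule — add P, not not T.
    × closes — contains both T and not T.
1 branch closed, 3 open.
An open branch gives a countermodel: S=F (unmentioned atoms arbitrary); under it the original formula is false.

Not valid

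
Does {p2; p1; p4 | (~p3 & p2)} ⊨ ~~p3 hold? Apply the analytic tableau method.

No

Initial set: {p2; p1; (p4 | (~p3 & p2)); ~~~p3}.
~~~p3: drop double negation, giving ~p3.
(p4 | (~p3 & p2)): β-rule — branch into p4  //  (~p3 & p2).
  branch 1 (add p4):
    ○ open, literals {p1=true, p2=true, p3=false, p4=true}.
  branch 2 (add (~p3 & p2)):
    (~p3 & p2): α-rule — add ~p3, p2.
    ○ open, literals {p1=true, p2=true, p3=false}.
0 branches closed, 2 open.
An open branch gives a countermodel: p1=true, p2=true, p3=false, p4=true (unmentioned atoms arbitrary); the premises hold there but the conclusion fails.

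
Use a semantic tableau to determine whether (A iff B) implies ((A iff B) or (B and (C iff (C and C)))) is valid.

Assume the negation and expand:
Initial set: {not ((A iff B) implies ((A iff B) or (B and (C iff (C and C)))))}.
not ((A iff B) implies ((A iff B) or (B and (C iff (C and C))))): α-rule — add (A iff B), not ((A iff B) or (B and (C iff (C and C)))).
not ((A iff B) or (B and (C iff (C and C)))): α-rule — add not (A iff B), not (B and (C iff (C and C))).
(A iff B): β-rule — branch into A, B  //  not A, not B.
  branch 1 (add A, B):
    not (A iff B): β-rule — branch into A, not B  //  not A, B.
      branch 1.1 (add A, not B):
        × closes — contains both B and not B.
      branch 1.2 (add not A, B):
        × closes — contains both A and not A.
  branch 2 (add not A, not B):
    not (A iff B): β-rule — branch into A, not B  //  not A, B.
      branch 2.1 (add A, not B):
        × closes — contains both A and not A.
      branch 2.2 (add not A, B):
        × closes — contains both B and not B.
All 4 branches close.
Every branch closed, so the negation is unsatisfiable and the formula is valid.

Valid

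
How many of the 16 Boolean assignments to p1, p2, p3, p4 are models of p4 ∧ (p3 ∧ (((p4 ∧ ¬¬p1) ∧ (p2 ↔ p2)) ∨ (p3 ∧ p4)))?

4

Initial set: {(p4 ∧ (p3 ∧ (((p4 ∧ ¬¬p1) ∧ (p2 ↔ p2)) ∨ (p3 ∧ p4))))}.
(p4 ∧ (p3 ∧ (((p4 ∧ ¬¬p1) ∧ (p2 ↔ p2)) ∨ (p3 ∧ p4)))): α-rule — add p4, (p3 ∧ (((p4 ∧ ¬¬p1) ∧ (p2 ↔ p2)) ∨ (p3 ∧ p4))).
(p3 ∧ (((p4 ∧ ¬¬p1) ∧ (p2 ↔ p2)) ∨ (p3 ∧ p4))): α-rule — add p3, (((p4 ∧ ¬¬p1) ∧ (p2 ↔ p2)) ∨ (p3 ∧ p4)).
(((p4 ∧ ¬¬p1) ∧ (p2 ↔ p2)) ∨ (p3 ∧ p4)): β-rule — branch into ((p4 ∧ ¬¬p1) ∧ (p2 ↔ p2))  //  (p3 ∧ p4).
  branch 1 (add ((p4 ∧ ¬¬p1) ∧ (p2 ↔ p2))):
    ((p4 ∧ ¬¬p1) ∧ (p2 ↔ p2)): α-rule — add (p4 ∧ ¬¬p1), (p2 ↔ p2).
    (p4 ∧ ¬¬p1): α-rule — add p4, ¬¬p1.
    ¬¬p1: drop double negation, giving p1.
    (p2 ↔ p2): β-rule — branch into p2, p2  //  ¬p2, ¬p2.
      branch 1.1 (add p2, p2):
        ○ open, literals {p1=T, p2=T, p3=T, p4=T}.
      branch 1.2 (add ¬p2, ¬p2):
        ○ open, literals {p1=T, p2=F, p3=T, p4=T}.
  branch 2 (add (p3 ∧ p4)):
    (p3 ∧ p4): α-rule — add p3, p4.
    ○ open, literals {p3=T, p4=T}.
0 branches closed, 3 open.
Each open branch fixes some atoms; the unmentioned ones are free. Counting distinct full assignments: branch {p1=T, p2=T, p3=T, p4=T} (none free) contributes 1 new; branch {p1=T, p2=F, p3=T, p4=T} (none free) contributes 1 new; branch {p3=T, p4=T} (p1, p2) contributes 2 new. Total: 4.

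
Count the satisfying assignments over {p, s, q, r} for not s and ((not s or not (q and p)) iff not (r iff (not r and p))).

Initial set: {(not s and ((not s or not (q and p)) iff not (r iff (not r and p))))}.
(not s and ((not s or not (q and p)) iff not (r iff (not r and p)))): α-rule — add not s, ((not s or not (q and p)) iff not (r iff (not r and p))).
((not s or not (q and p)) iff not (r iff (not r and p))): β-rule — branch into (not s or not (q and p)), not (r iff (not r and p))  //  not (not s or not (q and p)), not not (r iff (not r and p)).
  branch 1 (add (not s or not (q and p)), not (r iff (not r and p))):
    (not s or not (q and p)): β-rule — branch into not s  //  not (q and p).
      branch 1.1 (add not s):
        not (r iff (not r and p)): β-rule — branch into r, not (not r and p)  //  not r, (not r and p).
          branch 1.1.1 (add r, not (not r and p)):
            not (not r and p): β-rule — branch into not not r  //  not p.
              branch 1.1.1.1 (add not not r):
                ○ open, literals {r=1, s=0}.
              branch 1.1.1.2 (add not p):
                ○ open, literals {p=0, r=1, s=0}.
          branch 1.1.2 (add not r, (not r and p)):
            (not r and p): α-rule — add not r, p.
            ○ open, literals {p=1, r=0, s=0}.
      branch 1.2 (add not (q and p)):
        not (r iff (not r and p)): β-rule — branch into r, not (not r and p)  //  not r, (not r and p).
          branch 1.2.1 (add r, not (not r and p)):
            not (q and p): β-rule — branch into not q  //  not p.
              branch 1.2.1.1 (add not q):
                not (not r and p): β-rule — branch into not not r  //  not p.
                  branch 1.2.1.1.1 (add not not r):
                    ○ open, literals {q=0, r=1, s=0}.
                  branch 1.2.1.1.2 (add not p):
                    ○ open, literals {p=0, q=0, r=1, s=0}.
              branch 1.2.1.2 (add not p):
                not (not r and p): β-rule — branch into not not r  //  not p.
                  branch 1.2.1.2.1 (add not not r):
                    ○ open, literals {p=0, r=1, s=0}.
                  branch 1.2.1.2.2 (add not p):
                    ○ open, literals {p=0, r=1, s=0}.
          branch 1.2.2 (add not r, (not r and p)):
            (not r and p): α-rule — add not r, p.
            not (q and p): β-rule — branch into not q  //  not p.
              branch 1.2.2.1 (add not q):
                ○ open, literals {p=1, q=0, r=0, s=0}.
              branch 1.2.2.2 (add not p):
                × closes — contains both p and not p.
  branch 2 (add not (not s or not (q and p)), not not (r iff (not r and p))):
    not (not s or not (q and p)): α-rule — add not not s, not not (q and p).
    × closes — contains both s and not s.
2 branches closed, 8 open.
Each open branch fixes some atoms; the unmentioned ones are free. Counting distinct full assignments: branch {r=1, s=0} (p, q) contributes 4 new; branch {p=0, r=1, s=0} (q) contributes 0 new; branch {p=1, r=0, s=0} (q) contributes 2 new; branch {q=0, r=1, s=0} (p) contributes 0 new; branch {p=0, q=0, r=1, s=0} (none free) contributes 0 new; branch {p=0, r=1, s=0} (q) contributes 0 new; branch {p=0, r=1, s=0} (q) contributes 0 new; branch {p=1, q=0, r=0, s=0} (none free) contributes 0 new. Total: 6.

6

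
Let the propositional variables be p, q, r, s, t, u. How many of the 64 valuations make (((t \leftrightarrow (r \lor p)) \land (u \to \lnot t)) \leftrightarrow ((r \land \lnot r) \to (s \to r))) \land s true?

10

Initial set: {((((t \leftrightarrow (r \lor p)) \land (u \to \lnot t)) \leftrightarrow ((r \land \lnot r) \to (s \to r))) \land s)}.
((((t \leftrightarrow (r \lor p)) \land (u \to \lnot t)) \leftrightarrow ((r \land \lnot r) \to (s \to r))) \land s): α-rule — add (((t \leftrightarrow (r \lor p)) \land (u \to \lnot t)) \leftrightarrow ((r \land \lnot r) \to (s \to r))), s.
(((t \leftrightarrow (r \lor p)) \land (u \to \lnot t)) \leftrightarrow ((r \land \lnot r) \to (s \to r))): β-rule — branch into ((t \leftrightarrow (r \lor p)) \land (u \to \lnot t)), ((r \land \lnot r) \to (s \to r))  //  \lnot ((t \leftrightarrow (r \lor p)) \land (u \to \lnot t)), \lnot ((r \land \lnot r) \to (s \to r)).
  branch 1 (add ((t \leftrightarrow (r \lor p)) \land (u \to \lnot t)), ((r \land \lnot r) \to (s \to r))):
    ((t \leftrightarrow (r \lor p)) \land (u \to \lnot t)): α-rule — add (t \leftrightarrow (r \lor p)), (u \to \lnot t).
    ((r \land \lnot r) \to (s \to r)): β-rule — branch into \lnot (r \land \lnot r)  //  (s \to r).
      branch 1.1 (add \lnot (r \land \lnot r)):
        (t \leftrightarrow (r \lor p)): β-rule — branch into t, (r \lor p)  //  \lnot t, \lnot (r \lor p).
          branch 1.1.1 (add t, (r \lor p)):
            (u \to \lnot t): β-rule — branch into \lnot u  //  \lnot t.
              branch 1.1.1.1 (add \lnot u):
                \lnot (r \land \lnot r): β-rule — branch into \lnot r  //  \lnot \lnot r.
                  branch 1.1.1.1.1 (add \lnot r):
                    (r \lor p): β-rule — branch into r  //  p.
                      branch 1.1.1.1.1.1 (add r):
                        × closes — contains both r and \lnot r.
                      branch 1.1.1.1.1.2 (add p):
                        ○ open, literals {p=1, r=0, s=1, t=1, u=0}.
                  branch 1.1.1.1.2 (add \lnot \lnot r):
                    (r \lor p): β-rule — branch into r  //  p.
                      branch 1.1.1.1.2.1 (add r):
                        ○ open, literals {r=1, s=1, t=1, u=0}.
                      branch 1.1.1.1.2.2 (add p):
                        ○ open, literals {p=1, r=1, s=1, t=1, u=0}.
              branch 1.1.1.2 (add \lnot t):
                × closes — contains both t and \lnot t.
          branch 1.1.2 (add \lnot t, \lnot (r \lor p)):
            \lnot (r \lor p): α-rule — add \lnot r, \lnot p.
            (u \to \lnot t): β-rule — branch into \lnot u  //  \lnot t.
              branch 1.1.2.1 (add \lnot u):
                \lnot (r \land \lnot r): β-rule — branch into \lnot r  //  \lnot \lnot r.
                  branch 1.1.2.1.1 (add \lnot r):
                    ○ open, literals {p=0, r=0, s=1, t=0, u=0}.
                  branch 1.1.2.1.2 (add \lnot \lnot r):
                    × closes — contains both r and \lnot r.
              branch 1.1.2.2 (add \lnot t):
                \lnot (r \land \lnot r): β-rule — branch into \lnot r  //  \lnot \lnot r.
                  branch 1.1.2.2.1 (add \lnot r):
                    ○ open, literals {p=0, r=0, s=1, t=0}.
                  branch 1.1.2.2.2 (add \lnot \lnot r):
                    × closes — contains both r and \lnot r.
      branch 1.2 (add (s \to r)):
        (t \leftrightarrow (r \lor p)): β-rule — branch into t, (r \lor p)  //  \lnot t, \lnot (r \lor p).
          branch 1.2.1 (add t, (r \lor p)):
            (u \to \lnot t): β-rule — branch into \lnot u  //  \lnot t.
              branch 1.2.1.1 (add \lnot u):
                (s \to r): β-rule — branch into \lnot s  //  r.
                  branch 1.2.1.1.1 (add \lnot s):
                    × closes — contains both s and \lnot s.
                  branch 1.2.1.1.2 (add r):
                    (r \lor p): β-rule — branch into r  //  p.
                      branch 1.2.1.1.2.1 (add r):
                        ○ open, literals {r=1, s=1, t=1, u=0}.
                      branch 1.2.1.1.2.2 (add p):
                        ○ open, literals {p=1, r=1, s=1, t=1, u=0}.
              branch 1.2.1.2 (add \lnot t):
                × closes — contains both t and \lnot t.
          branch 1.2.2 (add \lnot t, \lnot (r \lor p)):
            \lnot (r \lor p): α-rule — add \lnot r, \lnot p.
            (u \to \lnot t): β-rule — branch into \lnot u  //  \lnot t.
              branch 1.2.2.1 (add \lnot u):
                (s \to r): β-rule — branch into \lnot s  //  r.
                  branch 1.2.2.1.1 (add \lnot s):
                    × closes — contains both s and \lnot s.
                  branch 1.2.2.1.2 (add r):
                    × closes — contains both r and \lnot r.
              branch 1.2.2.2 (add \lnot t):
                (s \to r): β-rule — branch into \lnot s  //  r.
                  branch 1.2.2.2.1 (add \lnot s):
                    × closes — contains both s and \lnot s.
                  branch 1.2.2.2.2 (add r):
                    × closes — contains both r and \lnot r.
  branch 2 (add \lnot ((t \leftrightarrow (r \lor p)) \land (u \to \lnot t)), \lnot ((r \land \lnot r) \to (s \to r))):
    \lnot ((r \land \lnot r) \to (s \to r)): α-rule — add (r \land \lnot r), \lnot (s \to r).
    (r \land \lnot r): α-rule — add r, \lnot r.
    × closes — contains both r and \lnot r.
11 branches closed, 7 open.
Each open branch fixes some atoms; the unmentioned ones are free. Counting distinct full assignments: branch {p=1, r=0, s=1, t=1, u=0} (q) contributes 2 new; branch {r=1, s=1, t=1, u=0} (p, q) contributes 4 new; branch {p=1, r=1, s=1, t=1, u=0} (q) contributes 0 new; branch {p=0, r=0, s=1, t=0, u=0} (q) contributes 2 new; branch {p=0, r=0, s=1, t=0} (q, u) contributes 2 new; branch {r=1, s=1, t=1, u=0} (p, q) contributes 0 new; branch {p=1, r=1, s=1, t=1, u=0} (q) contributes 0 new. Total: 10.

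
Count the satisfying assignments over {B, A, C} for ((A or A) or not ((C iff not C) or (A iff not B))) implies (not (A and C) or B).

Initial set: {(((A or A) or not ((C iff not C) or (A iff not B))) implies (not (A and C) or B))}.
(((A or A) or not ((C iff not C) or (A iff not B))) implies (not (A and C) or B)): β-rule — branch into not ((A or A) or not ((C iff not C) or (A iff not B)))  //  (not (A and C) or B).
  branch 1 (add not ((A or A) or not ((C iff not C) or (A iff not B)))):
    not ((A or A) or not ((C iff not C) or (A iff not B))): α-rule — add not (A or A), not not ((C iff not C) or (A iff not B)).
    not (A or A): α-rule — add not A, not A.
    not not ((C iff not C) or (A iff not B)): β-rule — branch into (C iff not C)  //  (A iff not B).
      branch 1.1 (add (C iff not C)):
        (C iff not C): β-rule — branch into C, not C  //  not C, not not C.
          branch 1.1.1 (add C, not C):
            × closes — contains both C and not C.
          branch 1.1.2 (add not C, not not C):
            × closes — contains both C and not C.
      branch 1.2 (add (A iff not B)):
        (A iff not B): β-rule — branch into A, not B  //  not A, not not B.
          branch 1.2.1 (add A, not B):
            × closes — contains both A and not A.
          branch 1.2.2 (add not A, not not B):
            ○ open, literals {A=false, B=true}.
  branch 2 (add (not (A and C) or B)):
    (not (A and C) or B): β-rule — branch into not (A and C)  //  B.
      branch 2.1 (add not (A and C)):
        not (A and C): β-rule — branch into not A  //  not C.
          branch 2.1.1 (add not A):
            ○ open, literals {A=false}.
          branch 2.1.2 (add not C):
            ○ open, literals {C=false}.
      branch 2.2 (add B):
        ○ open, literals {B=true}.
3 branches closed, 4 open.
Each open branch fixes some atoms; the unmentioned ones are free. Counting distinct full assignments: branch {A=false, B=true} (C) contributes 2 new; branch {A=false} (B, C) contributes 2 new; branch {C=false} (B, A) contributes 2 new; branch {B=true} (A, C) contributes 1 new. Total: 7.

7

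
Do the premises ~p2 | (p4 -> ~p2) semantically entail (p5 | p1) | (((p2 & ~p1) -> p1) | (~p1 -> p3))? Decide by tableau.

No

Initial set: {(~p2 | (p4 -> ~p2)); ~((p5 | p1) | (((p2 & ~p1) -> p1) | (~p1 -> p3)))}.
~((p5 | p1) | (((p2 & ~p1) -> p1) | (~p1 -> p3))): α-rule — add ~(p5 | p1), ~(((p2 & ~p1) -> p1) | (~p1 -> p3)).
~(p5 | p1): α-rule — add ~p5, ~p1.
~(((p2 & ~p1) -> p1) | (~p1 -> p3)): α-rule — add ~((p2 & ~p1) -> p1), ~(~p1 -> p3).
~((p2 & ~p1) -> p1): α-rule — add (p2 & ~p1), ~p1.
~(~p1 -> p3): α-rule — add ~p1, ~p3.
(p2 & ~p1): α-rule — add p2, ~p1.
(~p2 | (p4 -> ~p2)): β-rule — branch into ~p2  //  (p4 -> ~p2).
  branch 1 (add ~p2):
    × closes — contains both p2 and ~p2.
  branch 2 (add (p4 -> ~p2)):
    (p4 -> ~p2): β-rule — branch into ~p4  //  ~p2.
      branch 2.1 (add ~p4):
        ○ open, literals {p1=F, p2=T, p3=F, p4=F, p5=F}.
      branch 2.2 (add ~p2):
        × closes — contains both p2 and ~p2.
2 branches closed, 1 open.
An open branch gives a countermodel: p1=F, p2=T, p3=F, p4=F, p5=F (unmentioned atoms arbitrary); the premises hold there but the conclusion fails.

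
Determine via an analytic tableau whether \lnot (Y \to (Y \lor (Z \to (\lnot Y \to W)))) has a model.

Unsatisfiable

Initial set: {\lnot (Y \to (Y \lor (Z \to (\lnot Y \to W))))}.
\lnot (Y \to (Y \lor (Z \to (\lnot Y \to W)))): α-rule — add Y, \lnot (Y \lor (Z \to (\lnot Y \to W))).
\lnot (Y \lor (Z \to (\lnot Y \to W))): α-rule — add \lnot Y, \lnot (Z \to (\lnot Y \to W)).
× closes — contains both Y and \lnot Y.
All 1 branch closes.
Every branch closed; the formula is unsatisfiable.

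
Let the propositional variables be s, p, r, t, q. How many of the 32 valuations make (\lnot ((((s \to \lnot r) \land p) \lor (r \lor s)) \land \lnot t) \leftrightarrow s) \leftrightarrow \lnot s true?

14

Initial set: {T ((\lnot ((((s \to \lnot r) \land p) \lor (r \lor s)) \land \lnot t) \leftrightarrow s) \leftrightarrow \lnot s)}.
T ((\lnot ((((s \to \lnot r) \land p) \lor (r \lor s)) \land \lnot t) \leftrightarrow s) \leftrightarrow \lnot s): β-rule — branch into T (\lnot ((((s \to \lnot r) \land p) \lor (r \lor s)) \land \lnot t) \leftrightarrow s), T \lnot s  //  F (\lnot ((((s \to \lnot r) \land p) \lor (r \lor s)) \land \lnot t) \leftrightarrow s), F \lnot s.
  branch 1 (add T (\lnot ((((s \to \lnot r) \land p) \lor (r \lor s)) \land \lnot t) \leftrightarrow s), T \lnot s):
    T (\lnot ((((s \to \lnot r) \land p) \lor (r \lor s)) \land \lnot t) \leftrightarrow s): β-rule — branch into T \lnot ((((s \to \lnot r) \land p) \lor (r \lor s)) \land \lnot t), T s  //  F \lnot ((((s \to \lnot r) \land p) \lor (r \lor s)) \land \lnot t), F s.
      branch 1.1 (add T \lnot ((((s \to \lnot r) \land p) \lor (r \lor s)) \land \lnot t), T s):
        × closes — contains both s and \lnot s.
      branch 1.2 (add F \lnot ((((s \to \lnot r) \land p) \lor (r \lor s)) \land \lnot t), F s):
        F \lnot ((((s \to \lnot r) \land p) \lor (r \lor s)) \land \lnot t): α-rule — add T (((s \to \lnot r) \land p) \lor (r \lor s)), T \lnot t.
        T (((s \to \lnot r) \land p) \lor (r \lor s)): β-rule — branch into T ((s \to \lnot r) \land p)  //  T (r \lor s).
          branch 1.2.1 (add T ((s \to \lnot r) \land p)):
            T ((s \to \lnot r) \land p): α-rule — add T (s \to \lnot r), T p.
            T (s \to \lnot r): β-rule — branch into F s  //  T \lnot r.
              branch 1.2.1.1 (add F s):
                ○ open, literals {p=T, s=F, t=F}.
              branch 1.2.1.2 (add T \lnot r):
                ○ open, literals {p=T, r=F, s=F, t=F}.
          branch 1.2.2 (add T (r \lor s)):
            T (r \lor s): β-rule — branch into T r  //  T s.
              branch 1.2.2.1 (add T r):
                ○ open, literals {r=T, s=F, t=F}.
              branch 1.2.2.2 (add T s):
                × closes — contains both s and \lnot s.
  branch 2 (add F (\lnot ((((s \to \lnot r) \land p) \lor (r \lor s)) \land \lnot t) \leftrightarrow s), F \lnot s):
    F (\lnot ((((s \to \lnot r) \land p) \lor (r \lor s)) \land \lnot t) \leftrightarrow s): β-rule — branch into T \lnot ((((s \to \lnot r) \land p) \lor (r \lor s)) \land \lnot t), F s  //  F \lnot ((((s \to \lnot r) \land p) \lor (r \lor s)) \land \lnot t), T s.
      branch 2.1 (add T \lnot ((((s \to \lnot r) \land p) \lor (r \lor s)) \land \lnot t), F s):
        × closes — contains both s and \lnot s.
      branch 2.2 (add F \lnot ((((s \to \lnot r) \land p) \lor (r \lor s)) \land \lnot t), T s):
        F \lnot ((((s \to \lnot r) \land p) \lor (r \lor s)) \land \lnot t): α-rule — add T (((s \to \lnot r) \land p) \lor (r \lor s)), T \lnot t.
        T (((s \to \lnot r) \land p) \lor (r \lor s)): β-rule — branch into T ((s \to \lnot r) \land p)  //  T (r \lor s).
          branch 2.2.1 (add T ((s \to \lnot r) \land p)):
            T ((s \to \lnot r) \land p): α-rule — add T (s \to \lnot r), T p.
            T (s \to \lnot r): β-rule — branch into F s  //  T \lnot r.
              branch 2.2.1.1 (add F s):
                × closes — contains both s and \lnot s.
              branch 2.2.1.2 (add T \lnot r):
                ○ open, literals {p=T, r=F, s=T, t=F}.
          branch 2.2.2 (add T (r \lor s)):
            T (r \lor s): β-rule — branch into T r  //  T s.
              branch 2.2.2.1 (add T r):
                ○ open, literals {r=T, s=T, t=F}.
              branch 2.2.2.2 (add T s):
                ○ open, literals {s=T, t=F}.
4 branches closed, 6 open.
Each open branch fixes some atoms; the unmentioned ones are free. Counting distinct full assignments: branch {p=T, s=F, t=F} (r, q) contributes 4 new; branch {p=T, r=F, s=F, t=F} (q) contributes 0 new; branch {r=T, s=F, t=F} (p, q) contributes 2 new; branch {p=T, r=F, s=T, t=F} (q) contributes 2 new; branch {r=T, s=T, t=F} (p, q) contributes 4 new; branch {s=T, t=F} (p, r, q) contributes 2 new. Total: 14.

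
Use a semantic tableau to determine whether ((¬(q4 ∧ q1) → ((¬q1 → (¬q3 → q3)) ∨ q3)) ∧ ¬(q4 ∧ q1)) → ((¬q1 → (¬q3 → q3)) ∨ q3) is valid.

Assume the negation and expand:
Initial set: {¬(((¬(q4 ∧ q1) → ((¬q1 → (¬q3 → q3)) ∨ q3)) ∧ ¬(q4 ∧ q1)) → ((¬q1 → (¬q3 → q3)) ∨ q3))}.
¬(((¬(q4 ∧ q1) → ((¬q1 → (¬q3 → q3)) ∨ q3)) ∧ ¬(q4 ∧ q1)) → ((¬q1 → (¬q3 → q3)) ∨ q3)): α-rule — add ((¬(q4 ∧ q1) → ((¬q1 → (¬q3 → q3)) ∨ q3)) ∧ ¬(q4 ∧ q1)), ¬((¬q1 → (¬q3 → q3)) ∨ q3).
((¬(q4 ∧ q1) → ((¬q1 → (¬q3 → q3)) ∨ q3)) ∧ ¬(q4 ∧ q1)): α-rule — add (¬(q4 ∧ q1) → ((¬q1 → (¬q3 → q3)) ∨ q3)), ¬(q4 ∧ q1).
¬((¬q1 → (¬q3 → q3)) ∨ q3): α-rule — add ¬(¬q1 → (¬q3 → q3)), ¬q3.
¬(¬q1 → (¬q3 → q3)): α-rule — add ¬q1, ¬(¬q3 → q3).
¬(¬q3 → q3): α-rule — add ¬q3, ¬q3.
(¬(q4 ∧ q1) → ((¬q1 → (¬q3 → q3)) ∨ q3)): β-rule — branch into ¬¬(q4 ∧ q1)  //  ((¬q1 → (¬q3 → q3)) ∨ q3).
  branch 1 (add ¬¬(q4 ∧ q1)):
    ¬¬(q4 ∧ q1): α-rule — add q4, q1.
    × closes — contains both q1 and ¬q1.
  branch 2 (add ((¬q1 → (¬q3 → q3)) ∨ q3)):
    ¬(q4 ∧ q1): β-rule — branch into ¬q4  //  ¬q1.
      branch 2.1 (add ¬q4):
        ((¬q1 → (¬q3 → q3)) ∨ q3): β-rule — branch into (¬q1 → (¬q3 → q3))  //  q3.
          branch 2.1.1 (add (¬q1 → (¬q3 → q3))):
            (¬q1 → (¬q3 → q3)): β-rule — branch into ¬¬q1  //  (¬q3 → q3).
              branch 2.1.1.1 (add ¬¬q1):
                × closes — contains both q1 and ¬q1.
              branch 2.1.1.2 (add (¬q3 → q3)):
                (¬q3 → q3): β-rule — branch into ¬¬q3  //  q3.
                  branch 2.1.1.2.1 (add ¬¬q3):
                    × closes — contains both q3 and ¬q3.
                  branch 2.1.1.2.2 (add q3):
                    × closes — contains both q3 and ¬q3.
          branch 2.1.2 (add q3):
            × closes — contains both q3 and ¬q3.
      branch 2.2 (add ¬q1):
        ((¬q1 → (¬q3 → q3)) ∨ q3): β-rule — branch into (¬q1 → (¬q3 → q3))  //  q3.
          branch 2.2.1 (add (¬q1 → (¬q3 → q3))):
            (¬q1 → (¬q3 → q3)): β-rule — branch into ¬¬q1  //  (¬q3 → q3).
              branch 2.2.1.1 (add ¬¬q1):
                × closes — contains both q1 and ¬q1.
              branch 2.2.1.2 (add (¬q3 → q3)):
                (¬q3 → q3): β-rule — branch into ¬¬q3  //  q3.
                  branch 2.2.1.2.1 (add ¬¬q3):
                    × closes — contains both q3 and ¬q3.
                  branch 2.2.1.2.2 (add q3):
                    × closes — contains both q3 and ¬q3.
          branch 2.2.2 (add q3):
            × closes — contains both q3 and ¬q3.
All 9 branches close.
Every branch closed, so the negation is unsatisfiable and the formula is valid.

Valid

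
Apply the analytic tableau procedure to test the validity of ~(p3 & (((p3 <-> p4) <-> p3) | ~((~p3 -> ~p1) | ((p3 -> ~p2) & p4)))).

Not valid

Assume the negation and expand:
Initial set: {~~(p3 & (((p3 <-> p4) <-> p3) | ~((~p3 -> ~p1) | ((p3 -> ~p2) & p4))))}.
~~(p3 & (((p3 <-> p4) <-> p3) | ~((~p3 -> ~p1) | ((p3 -> ~p2) & p4)))): α-rule — add p3, (((p3 <-> p4) <-> p3) | ~((~p3 -> ~p1) | ((p3 -> ~p2) & p4))).
(((p3 <-> p4) <-> p3) | ~((~p3 -> ~p1) | ((p3 -> ~p2) & p4))): β-rule — branch into ((p3 <-> p4) <-> p3)  //  ~((~p3 -> ~p1) | ((p3 -> ~p2) & p4)).
  branch 1 (add ((p3 <-> p4) <-> p3)):
    ((p3 <-> p4) <-> p3): β-rule — branch into (p3 <-> p4), p3  //  ~(p3 <-> p4), ~p3.
      branch 1.1 (add (p3 <-> p4), p3):
        (p3 <-> p4): β-rule — branch into p3, p4  //  ~p3, ~p4.
          branch 1.1.1 (add p3, p4):
            ○ open, literals {p3=true, p4=true}.
          branch 1.1.2 (add ~p3, ~p4):
            × closes — contains both p3 and ~p3.
      branch 1.2 (add ~(p3 <-> p4), ~p3):
        × closes — contains both p3 and ~p3.
  branch 2 (add ~((~p3 -> ~p1) | ((p3 -> ~p2) & p4))):
    ~((~p3 -> ~p1) | ((p3 -> ~p2) & p4)): α-rule — add ~(~p3 -> ~p1), ~((p3 -> ~p2) & p4).
    ~(~p3 -> ~p1): α-rule — add ~p3, ~~p1.
    × closes — contains both p3 and ~p3.
3 branches closed, 1 open.
An open branch gives a countermodel: p3=true, p4=true (unmentioned atoms arbitrary); under it the original formula is false.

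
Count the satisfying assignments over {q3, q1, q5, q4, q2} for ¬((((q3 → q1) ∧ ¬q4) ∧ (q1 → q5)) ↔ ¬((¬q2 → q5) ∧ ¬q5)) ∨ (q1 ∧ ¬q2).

Initial set: {(¬((((q3 → q1) ∧ ¬q4) ∧ (q1 → q5)) ↔ ¬((¬q2 → q5) ∧ ¬q5)) ∨ (q1 ∧ ¬q2))}.
(¬((((q3 → q1) ∧ ¬q4) ∧ (q1 → q5)) ↔ ¬((¬q2 → q5) ∧ ¬q5)) ∨ (q1 ∧ ¬q2)): β-rule — branch into ¬((((q3 → q1) ∧ ¬q4) ∧ (q1 → q5)) ↔ ¬((¬q2 → q5) ∧ ¬q5))  //  (q1 ∧ ¬q2).
  branch 1 (add ¬((((q3 → q1) ∧ ¬q4) ∧ (q1 → q5)) ↔ ¬((¬q2 → q5) ∧ ¬q5))):
    ¬((((q3 → q1) ∧ ¬q4) ∧ (q1 → q5)) ↔ ¬((¬q2 → q5) ∧ ¬q5)): β-rule — branch into (((q3 → q1) ∧ ¬q4) ∧ (q1 → q5)), ¬¬((¬q2 → q5) ∧ ¬q5)  //  ¬(((q3 → q1) ∧ ¬q4) ∧ (q1 → q5)), ¬((¬q2 → q5) ∧ ¬q5).
      branch 1.1 (add (((q3 → q1) ∧ ¬q4) ∧ (q1 → q5)), ¬¬((¬q2 → q5) ∧ ¬q5)):
        (((q3 → q1) ∧ ¬q4) ∧ (q1 → q5)): α-rule — add ((q3 → q1) ∧ ¬q4), (q1 → q5).
        ¬¬((¬q2 → q5) ∧ ¬q5): α-rule — add (¬q2 → q5), ¬q5.
        ((q3 → q1) ∧ ¬q4): α-rule — add (q3 → q1), ¬q4.
        (q1 → q5): β-rule — branch into ¬q1  //  q5.
          branch 1.1.1 (add ¬q1):
            (¬q2 → q5): β-rule — branch into ¬¬q2  //  q5.
              branch 1.1.1.1 (add ¬¬q2):
                (q3 → q1): β-rule — branch into ¬q3  //  q1.
                  branch 1.1.1.1.1 (add ¬q3):
                    ○ open, literals {q1=false, q2=true, q3=false, q4=false, q5=false}.
                  branch 1.1.1.1.2 (add q1):
                    × closes — contains both q1 and ¬q1.
              branch 1.1.1.2 (add q5):
                × closes — contains both q5 and ¬q5.
          branch 1.1.2 (add q5):
            × closes — contains both q5 and ¬q5.
      branch 1.2 (add ¬(((q3 → q1) ∧ ¬q4) ∧ (q1 → q5)), ¬((¬q2 → q5) ∧ ¬q5)):
        ¬(((q3 → q1) ∧ ¬q4) ∧ (q1 → q5)): β-rule — branch into ¬((q3 → q1) ∧ ¬q4)  //  ¬(q1 → q5).
          branch 1.2.1 (add ¬((q3 → q1) ∧ ¬q4)):
            ¬((¬q2 → q5) ∧ ¬q5): β-rule — branch into ¬(¬q2 → q5)  //  ¬¬q5.
              branch 1.2.1.1 (add ¬(¬q2 → q5)):
                ¬(¬q2 → q5): α-rule — add ¬q2, ¬q5.
                ¬((q3 → q1) ∧ ¬q4): β-rule — branch into ¬(q3 → q1)  //  ¬¬q4.
                  branch 1.2.1.1.1 (add ¬(q3 → q1)):
                    ¬(q3 → q1): α-rule — add q3, ¬q1.
                    ○ open, literals {q1=false, q2=false, q3=true, q5=false}.
                  branch 1.2.1.1.2 (add ¬¬q4):
                    ○ open, literals {q2=false, q4=true, q5=false}.
              branch 1.2.1.2 (add ¬¬q5):
                ¬((q3 → q1) ∧ ¬q4): β-rule — branch into ¬(q3 → q1)  //  ¬¬q4.
                  branch 1.2.1.2.1 (add ¬(q3 → q1)):
                    ¬(q3 → q1): α-rule — add q3, ¬q1.
                    ○ open, literals {q1=false, q3=true, q5=true}.
                  branch 1.2.1.2.2 (add ¬¬q4):
                    ○ open, literals {q4=true, q5=true}.
          branch 1.2.2 (add ¬(q1 → q5)):
            ¬(q1 → q5): α-rule — add q1, ¬q5.
            ¬((¬q2 → q5) ∧ ¬q5): β-rule — branch into ¬(¬q2 → q5)  //  ¬¬q5.
              branch 1.2.2.1 (add ¬(¬q2 → q5)):
                ¬(¬q2 → q5): α-rule — add ¬q2, ¬q5.
                ○ open, literals {q1=true, q2=false, q5=false}.
              branch 1.2.2.2 (add ¬¬q5):
                × closes — contains both q5 and ¬q5.
  branch 2 (add (q1 ∧ ¬q2)):
    (q1 ∧ ¬q2): α-rule — add q1, ¬q2.
    ○ open, literals {q1=true, q2=false}.
4 branches closed, 7 open.
Each open branch fixes some atoms; the unmentioned ones are free. Counting distinct full assignments: branch {q1=false, q2=true, q3=false, q4=false, q5=false} (none free) contributes 1 new; branch {q1=false, q2=false, q3=true, q5=false} (q4) contributes 2 new; branch {q2=false, q4=true, q5=false} (q3, q1) contributes 3 new; branch {q1=false, q3=true, q5=true} (q4, q2) contributes 4 new; branch {q4=true, q5=true} (q3, q1, q2) contributes 6 new; branch {q1=true, q2=false, q5=false} (q3, q4) contributes 2 new; branch {q1=true, q2=false} (q3, q5, q4) contributes 2 new. Total: 20.

20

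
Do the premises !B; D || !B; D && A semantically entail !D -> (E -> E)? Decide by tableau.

Yes

Initial set: {!B; (D || !B); (D && A); !(!D -> (E -> E))}.
(D && A): α-rule — add D, A.
!(!D -> (E -> E)): α-rule — add !D, !(E -> E).
× closes — contains both D and !D.
All 1 branch closes.
Every branch closed, so the premises entail the conclusion.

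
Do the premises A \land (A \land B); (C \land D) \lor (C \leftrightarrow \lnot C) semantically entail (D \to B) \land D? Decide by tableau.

Initial set: {(A \land (A \land B)); ((C \land D) \lor (C \leftrightarrow \lnot C)); \lnot ((D \to B) \land D)}.
(A \land (A \land B)): α-rule — add A, (A \land B).
(A \land B): α-rule — add A, B.
((C \land D) \lor (C \leftrightarrow \lnot C)): β-rule — branch into (C \land D)  //  (C \leftrightarrow \lnot C).
  branch 1 (add (C \land D)):
    (C \land D): α-rule — add C, D.
    \lnot ((D \to B) \land D): β-rule — branch into \lnot (D \to B)  //  \lnot D.
      branch 1.1 (add \lnot (D \to B)):
        \lnot (D \to B): α-rule — add D, \lnot B.
        × closes — contains both B and \lnot B.
      branch 1.2 (add \lnot D):
        × closes — contains both D and \lnot D.
  branch 2 (add (C \leftrightarrow \lnot C)):
    \lnot ((D \to B) \land D): β-rule — branch into \lnot (D \to B)  //  \lnot D.
      branch 2.1 (add \lnot (D \to B)):
        \lnot (D \to B): α-rule — add D, \lnot B.
        × closes — contains both B and \lnot B.
      branch 2.2 (add \lnot D):
        (C \leftrightarrow \lnot C): β-rule — branch into C, \lnot C  //  \lnot C, \lnot \lnot C.
          branch 2.2.1 (add C, \lnot C):
            × closes — contains both C and \lnot C.
          branch 2.2.2 (add \lnot C, \lnot \lnot C):
            × closes — contains both C and \lnot C.
All 5 branches close.
Every branch closed, so the premises entail the conclusion.

Yes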